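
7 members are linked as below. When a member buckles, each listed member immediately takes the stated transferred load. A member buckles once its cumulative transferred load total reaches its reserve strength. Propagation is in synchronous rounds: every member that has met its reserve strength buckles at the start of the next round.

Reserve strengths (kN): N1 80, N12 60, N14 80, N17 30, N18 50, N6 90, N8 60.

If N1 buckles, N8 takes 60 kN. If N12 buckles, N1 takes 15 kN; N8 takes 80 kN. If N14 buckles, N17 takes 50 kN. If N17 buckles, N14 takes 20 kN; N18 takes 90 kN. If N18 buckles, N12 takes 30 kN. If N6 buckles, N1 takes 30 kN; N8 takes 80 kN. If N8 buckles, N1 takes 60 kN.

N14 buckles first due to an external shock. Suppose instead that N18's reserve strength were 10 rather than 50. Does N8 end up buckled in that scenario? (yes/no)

With N18's reserve strength at 10:
Round 1 — N14 buckles (initial).
  N17: +50 → 50 ≥ 30
Round 2 — N17 buckles.
  N18: +90 → 90 ≥ 10
Round 3 — N18 buckles.
  N12: +30 → 30 < 60
No further bucklings.

no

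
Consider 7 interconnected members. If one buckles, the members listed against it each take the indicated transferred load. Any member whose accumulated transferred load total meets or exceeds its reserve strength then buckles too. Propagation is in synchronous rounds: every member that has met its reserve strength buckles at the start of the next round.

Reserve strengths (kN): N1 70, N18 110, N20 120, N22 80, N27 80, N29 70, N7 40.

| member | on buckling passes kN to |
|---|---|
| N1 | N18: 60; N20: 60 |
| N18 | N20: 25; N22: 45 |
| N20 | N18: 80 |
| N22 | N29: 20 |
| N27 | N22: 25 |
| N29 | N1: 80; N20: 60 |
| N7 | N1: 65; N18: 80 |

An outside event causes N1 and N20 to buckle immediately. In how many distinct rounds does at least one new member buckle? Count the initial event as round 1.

Round 1 — N1, N20 buckle (initial).
  N18: +60+80 → 140 ≥ 110
Round 2 — N18 buckles.
  N22: +45 → 45 < 80
No further bucklings.

2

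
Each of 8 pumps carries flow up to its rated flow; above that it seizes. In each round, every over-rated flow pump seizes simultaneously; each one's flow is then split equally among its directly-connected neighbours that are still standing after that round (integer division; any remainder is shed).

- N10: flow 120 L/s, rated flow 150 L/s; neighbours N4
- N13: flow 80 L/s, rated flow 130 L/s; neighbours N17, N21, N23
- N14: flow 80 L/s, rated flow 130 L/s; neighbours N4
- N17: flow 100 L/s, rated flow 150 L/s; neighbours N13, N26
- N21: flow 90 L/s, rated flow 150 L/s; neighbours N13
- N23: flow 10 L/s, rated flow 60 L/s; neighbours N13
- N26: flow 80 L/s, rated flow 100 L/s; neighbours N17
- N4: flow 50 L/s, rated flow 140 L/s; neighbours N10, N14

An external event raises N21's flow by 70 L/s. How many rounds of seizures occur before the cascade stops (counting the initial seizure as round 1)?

4

Round 1 — N21 at 160 > 150. N21 seizes.
  N21 sheds 160 L/s to N13: 160 each.
    N13: 80+160 = 240 > 130
Round 2 — N13 seizes.
  N13 sheds 240 L/s to N17, N23: 120 each.
    N17: 100+120 = 220 > 150
    N23: 10+120 = 130 > 60
Round 3 — N17, N23 seize.
  N17 sheds 220 L/s to N26: 220 each.
    N26: 80+220 = 300 > 100
  N23 sheds 130 L/s: no online neighbours, lost.
Round 4 — N26 seizes.
  N26 sheds 300 L/s: no online neighbours, lost.
No further seizures.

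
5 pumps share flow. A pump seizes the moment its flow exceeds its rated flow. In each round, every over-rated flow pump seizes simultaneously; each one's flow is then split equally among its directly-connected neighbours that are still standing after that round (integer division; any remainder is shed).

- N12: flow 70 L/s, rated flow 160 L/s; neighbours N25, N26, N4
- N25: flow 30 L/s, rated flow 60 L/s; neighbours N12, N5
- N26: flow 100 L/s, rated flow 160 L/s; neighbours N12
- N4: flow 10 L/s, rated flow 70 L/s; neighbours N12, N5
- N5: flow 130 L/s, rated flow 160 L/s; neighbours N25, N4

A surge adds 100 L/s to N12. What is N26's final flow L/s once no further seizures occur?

Round 1 — N12 at 170 > 160. N12 seizes.
  N12 sheds 170 L/s to N25, N26, N4: 56 each (2 lost).
    N25: 30+56 = 86 > 60
    N26: 100+56 = 156 ≤ 160
    N4: 10+56 = 66 ≤ 70
Round 2 — N25 seizes.
  N25 sheds 86 L/s to N5: 86 each.
    N5: 130+86 = 216 > 160
Round 3 — N5 seizes.
  N5 sheds 216 L/s to N4: 216 each.
    N4: 66+216 = 282 > 70
Round 4 — N4 seizes.
  N4 sheds 282 L/s: no online neighbours, lost.
No further seizures.

156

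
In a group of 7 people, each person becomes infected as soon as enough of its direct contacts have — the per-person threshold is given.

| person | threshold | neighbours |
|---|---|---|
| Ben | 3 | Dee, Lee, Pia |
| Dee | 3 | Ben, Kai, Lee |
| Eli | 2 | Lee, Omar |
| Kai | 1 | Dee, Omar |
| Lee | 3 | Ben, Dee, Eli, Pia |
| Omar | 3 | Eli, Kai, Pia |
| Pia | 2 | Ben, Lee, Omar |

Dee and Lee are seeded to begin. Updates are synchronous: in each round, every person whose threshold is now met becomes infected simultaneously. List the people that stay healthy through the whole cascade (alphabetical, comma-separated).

Round 1 — Dee, Lee become infected (initial).
Round 2 — checking thresholds:
  Ben: 2 of 3 neighbours < 3, holds.
  Eli: 1 of 2 neighbours < 2, holds.
  Kai: 1 of 2 neighbours ≥ 1, becomes infected.
  Pia: 1 of 3 neighbours < 2, holds.
Round 3 — no new infections; cascade stops.

Ben, Eli, Omar, Pia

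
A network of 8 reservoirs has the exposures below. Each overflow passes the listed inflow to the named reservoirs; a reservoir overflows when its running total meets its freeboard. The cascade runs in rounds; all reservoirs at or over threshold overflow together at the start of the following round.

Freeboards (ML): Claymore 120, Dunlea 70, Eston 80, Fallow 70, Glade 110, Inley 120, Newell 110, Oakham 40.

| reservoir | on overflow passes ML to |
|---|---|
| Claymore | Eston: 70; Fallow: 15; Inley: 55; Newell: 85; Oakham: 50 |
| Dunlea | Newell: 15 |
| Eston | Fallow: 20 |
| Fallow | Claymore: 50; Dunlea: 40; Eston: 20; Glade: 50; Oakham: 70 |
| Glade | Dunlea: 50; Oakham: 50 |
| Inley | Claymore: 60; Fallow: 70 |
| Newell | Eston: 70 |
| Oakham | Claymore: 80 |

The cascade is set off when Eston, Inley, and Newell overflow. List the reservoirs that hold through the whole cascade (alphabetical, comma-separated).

Dunlea, Glade

Round 1 — Eston, Inley, Newell overflow (initial).
  Claymore: +60 → 60 < 120
  Fallow: +20+70 → 90 ≥ 70
Round 2 — Fallow overflows.
  Claymore: +50 → 110 < 120
  Dunlea: +40 → 40 < 70
  Glade: +50 → 50 < 110
  Oakham: +70 → 70 ≥ 40
Round 3 — Oakham overflows.
  Claymore: +80 → 190 ≥ 120
Round 4 — Claymore overflows.
No further overflows.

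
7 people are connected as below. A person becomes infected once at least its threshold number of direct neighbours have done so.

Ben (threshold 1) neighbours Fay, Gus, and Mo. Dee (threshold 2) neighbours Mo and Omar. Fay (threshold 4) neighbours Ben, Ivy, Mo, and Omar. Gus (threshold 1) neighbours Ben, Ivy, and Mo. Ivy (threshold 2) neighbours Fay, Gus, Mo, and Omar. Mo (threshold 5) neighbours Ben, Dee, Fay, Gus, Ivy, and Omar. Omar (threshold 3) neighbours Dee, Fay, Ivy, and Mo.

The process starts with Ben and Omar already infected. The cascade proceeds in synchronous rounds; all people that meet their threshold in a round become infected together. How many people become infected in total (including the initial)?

4

Round 1 — Ben, Omar become infected (initial).
Round 2 — checking thresholds:
  Dee: 1 of 2 neighbours < 2, holds.
  Fay: 2 of 4 neighbours < 4, holds.
  Gus: 1 of 3 neighbours ≥ 1, becomes infected.
  Ivy: 1 of 4 neighbours < 2, holds.
  Mo: 2 of 6 neighbours < 5, holds.
Round 3 — checking thresholds:
  Dee: 1 of 2 neighbours < 2, holds.
  Fay: 2 of 4 neighbours < 4, holds.
  Ivy: 2 of 4 neighbours ≥ 2, becomes infected.
  Mo: 3 of 6 neighbours < 5, holds.
Round 4 — no new infections; cascade stops.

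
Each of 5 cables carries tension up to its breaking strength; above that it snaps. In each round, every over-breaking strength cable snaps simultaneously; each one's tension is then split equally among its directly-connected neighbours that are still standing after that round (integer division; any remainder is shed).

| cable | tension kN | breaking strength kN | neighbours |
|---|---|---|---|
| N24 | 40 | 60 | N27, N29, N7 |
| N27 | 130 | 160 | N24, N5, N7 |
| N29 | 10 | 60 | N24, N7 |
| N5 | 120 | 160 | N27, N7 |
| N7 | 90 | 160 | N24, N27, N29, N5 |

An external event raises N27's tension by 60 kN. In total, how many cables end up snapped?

5

Round 1 — N27 at 190 > 160. N27 snaps.
  N27 sheds 190 kN to N24, N5, N7: 63 each (1 lost).
    N24: 40+63 = 103 > 60
    N5: 120+63 = 183 > 160
    N7: 90+63 = 153 ≤ 160
Round 2 — N24, N5 snap.
  N24 sheds 103 kN to N29, N7: 51 each (1 lost).
    N29: 10+51 = 61 > 60
    N7: 153+51 = 204 > 160
  N5 sheds 183 kN to N7: 183 each.
    N7: 204+183 = 387 > 160
Round 3 — N29, N7 snap.
  N29 sheds 61 kN: no online neighbours, lost.
  N7 sheds 387 kN: no online neighbours, lost.
No further breaks.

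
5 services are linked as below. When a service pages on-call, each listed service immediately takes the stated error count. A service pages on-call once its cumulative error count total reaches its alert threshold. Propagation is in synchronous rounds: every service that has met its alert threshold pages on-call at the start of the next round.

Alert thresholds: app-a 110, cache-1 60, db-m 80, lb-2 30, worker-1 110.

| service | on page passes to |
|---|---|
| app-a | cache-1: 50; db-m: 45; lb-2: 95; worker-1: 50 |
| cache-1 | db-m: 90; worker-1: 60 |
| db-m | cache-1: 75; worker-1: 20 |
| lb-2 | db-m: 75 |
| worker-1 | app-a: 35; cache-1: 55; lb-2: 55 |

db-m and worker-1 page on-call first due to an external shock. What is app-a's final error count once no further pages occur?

Round 1 — db-m, worker-1 page on-call (initial).
  app-a: +35 → 35 < 110
  cache-1: +75+55 → 130 ≥ 60
  lb-2: +55 → 55 ≥ 30
Round 2 — cache-1, lb-2 page on-call.
No further pages.

35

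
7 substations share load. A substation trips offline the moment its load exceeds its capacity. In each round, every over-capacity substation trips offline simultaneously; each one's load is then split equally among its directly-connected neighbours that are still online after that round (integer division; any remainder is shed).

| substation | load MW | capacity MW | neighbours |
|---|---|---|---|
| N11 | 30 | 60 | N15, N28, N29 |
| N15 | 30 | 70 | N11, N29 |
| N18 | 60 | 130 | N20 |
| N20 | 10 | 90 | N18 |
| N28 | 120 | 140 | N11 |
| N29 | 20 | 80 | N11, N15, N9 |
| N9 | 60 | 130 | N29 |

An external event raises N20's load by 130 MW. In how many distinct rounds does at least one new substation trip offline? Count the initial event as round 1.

Round 1 — N20 at 140 > 90. N20 trips offline.
  N20 sheds 140 MW to N18: 140 each.
    N18: 60+140 = 200 > 130
Round 2 — N18 trips offline.
  N18 sheds 200 MW: no online neighbours, lost.
No further trips.

2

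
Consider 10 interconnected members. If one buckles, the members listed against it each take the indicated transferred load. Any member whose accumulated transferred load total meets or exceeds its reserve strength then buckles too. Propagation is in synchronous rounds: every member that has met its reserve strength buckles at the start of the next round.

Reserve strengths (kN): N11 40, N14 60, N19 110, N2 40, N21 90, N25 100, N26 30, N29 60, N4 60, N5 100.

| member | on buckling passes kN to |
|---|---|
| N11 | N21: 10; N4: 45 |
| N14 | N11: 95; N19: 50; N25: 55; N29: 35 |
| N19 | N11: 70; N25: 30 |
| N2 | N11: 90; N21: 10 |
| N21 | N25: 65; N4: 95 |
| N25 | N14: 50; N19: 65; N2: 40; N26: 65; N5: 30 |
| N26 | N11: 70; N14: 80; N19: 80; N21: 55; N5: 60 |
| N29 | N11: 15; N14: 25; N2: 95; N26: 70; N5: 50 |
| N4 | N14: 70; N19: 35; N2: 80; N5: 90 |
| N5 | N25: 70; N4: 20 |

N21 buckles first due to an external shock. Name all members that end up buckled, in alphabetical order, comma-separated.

N11, N14, N19, N2, N21, N25, N26, N4, N5

Round 1 — N21 buckles (initial).
  N25: +65 → 65 < 100
  N4: +95 → 95 ≥ 60
Round 2 — N4 buckles.
  N14: +70 → 70 ≥ 60
  N19: +35 → 35 < 110
  N2: +80 → 80 ≥ 40
  N5: +90 → 90 < 100
Round 3 — N14, N2 buckle.
  N11: +95+90 → 185 ≥ 40
  N19: +50 → 85 < 110
  N25: +55 → 120 ≥ 100
  N29: +35 → 35 < 60
Round 4 — N11, N25 buckle.
  N19: +65 → 150 ≥ 110
  N26: +65 → 65 ≥ 30
  N5: +30 → 120 ≥ 100
Round 5 — N19, N26, N5 buckle.
No further bucklings.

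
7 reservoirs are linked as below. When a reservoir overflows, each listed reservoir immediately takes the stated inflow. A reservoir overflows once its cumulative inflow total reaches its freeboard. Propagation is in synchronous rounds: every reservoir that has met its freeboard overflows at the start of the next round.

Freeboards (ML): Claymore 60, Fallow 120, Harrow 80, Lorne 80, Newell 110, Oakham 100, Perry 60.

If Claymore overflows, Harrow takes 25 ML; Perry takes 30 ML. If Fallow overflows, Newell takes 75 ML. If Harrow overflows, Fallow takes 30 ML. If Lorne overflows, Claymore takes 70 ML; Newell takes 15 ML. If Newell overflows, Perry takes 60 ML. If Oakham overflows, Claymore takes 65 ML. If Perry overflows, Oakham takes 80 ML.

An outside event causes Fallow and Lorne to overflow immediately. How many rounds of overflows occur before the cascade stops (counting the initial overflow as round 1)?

2

Round 1 — Fallow, Lorne overflow (initial).
  Claymore: +70 → 70 ≥ 60
  Newell: +75+15 → 90 < 110
Round 2 — Claymore overflows.
  Harrow: +25 → 25 < 80
  Perry: +30 → 30 < 60
No further overflows.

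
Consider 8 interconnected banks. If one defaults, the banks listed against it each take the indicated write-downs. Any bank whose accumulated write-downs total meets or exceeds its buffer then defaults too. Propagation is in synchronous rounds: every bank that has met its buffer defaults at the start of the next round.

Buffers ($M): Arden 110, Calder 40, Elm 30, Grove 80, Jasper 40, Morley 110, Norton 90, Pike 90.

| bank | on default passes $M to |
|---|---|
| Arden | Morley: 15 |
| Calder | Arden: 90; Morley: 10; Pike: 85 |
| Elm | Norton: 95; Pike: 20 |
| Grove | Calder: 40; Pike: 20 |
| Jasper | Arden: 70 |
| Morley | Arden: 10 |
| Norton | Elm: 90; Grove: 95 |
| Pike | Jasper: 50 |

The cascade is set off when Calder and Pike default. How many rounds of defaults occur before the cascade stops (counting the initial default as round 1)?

3

Round 1 — Calder, Pike default (initial).
  Arden: +90 → 90 < 110
  Jasper: +50 → 50 ≥ 40
  Morley: +10 → 10 < 110
Round 2 — Jasper defaults.
  Arden: +70 → 160 ≥ 110
Round 3 — Arden defaults.
  Morley: +15 → 25 < 110
No further defaults.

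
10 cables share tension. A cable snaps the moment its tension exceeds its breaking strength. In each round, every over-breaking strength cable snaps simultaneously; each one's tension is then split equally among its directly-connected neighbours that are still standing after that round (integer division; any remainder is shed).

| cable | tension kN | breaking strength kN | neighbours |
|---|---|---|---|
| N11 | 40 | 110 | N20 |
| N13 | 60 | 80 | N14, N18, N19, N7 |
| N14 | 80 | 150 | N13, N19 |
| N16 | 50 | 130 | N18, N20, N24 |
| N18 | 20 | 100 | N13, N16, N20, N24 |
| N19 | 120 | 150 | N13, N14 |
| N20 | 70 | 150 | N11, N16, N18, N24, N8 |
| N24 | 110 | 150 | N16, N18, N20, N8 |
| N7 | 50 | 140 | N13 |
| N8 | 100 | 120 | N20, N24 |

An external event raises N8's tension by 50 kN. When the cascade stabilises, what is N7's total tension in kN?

119

Round 1 — N8 at 150 > 120. N8 snaps.
  N8 sheds 150 kN to N20, N24: 75 each.
    N20: 70+75 = 145 ≤ 150
    N24: 110+75 = 185 > 150
Round 2 — N24 snaps.
  N24 sheds 185 kN to N16, N18, N20: 61 each (2 lost).
    N16: 50+61 = 111 ≤ 130
    N18: 20+61 = 81 ≤ 100
    N20: 145+61 = 206 > 150
Round 3 — N20 snaps.
  N20 sheds 206 kN to N11, N16, N18: 68 each (2 lost).
    N11: 40+68 = 108 ≤ 110
    N16: 111+68 = 179 > 130
    N18: 81+68 = 149 > 100
Round 4 — N16, N18 snap.
  N16 sheds 179 kN: no online neighbours, lost.
  N18 sheds 149 kN to N13: 149 each.
    N13: 60+149 = 209 > 80
Round 5 — N13 snaps.
  N13 sheds 209 kN to N14, N19, N7: 69 each (2 lost).
    N14: 80+69 = 149 ≤ 150
    N19: 120+69 = 189 > 150
    N7: 50+69 = 119 ≤ 140
Round 6 — N19 snaps.
  N19 sheds 189 kN to N14: 189 each.
    N14: 149+189 = 338 > 150
Round 7 — N14 snaps.
  N14 sheds 338 kN: no online neighbours, lost.
No further breaks.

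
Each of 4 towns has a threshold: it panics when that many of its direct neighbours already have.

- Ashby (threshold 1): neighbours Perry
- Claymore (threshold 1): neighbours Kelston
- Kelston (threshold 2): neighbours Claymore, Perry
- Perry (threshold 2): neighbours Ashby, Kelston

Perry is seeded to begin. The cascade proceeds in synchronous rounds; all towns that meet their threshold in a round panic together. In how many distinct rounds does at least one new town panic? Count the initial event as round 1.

Round 1 — Perry panics (initial).
Round 2 — checking thresholds:
  Ashby: 1 of 1 neighbours ≥ 1, panics.
  Kelston: 1 of 2 neighbours < 2, holds.
Round 3 — no new panics; cascade stops.

2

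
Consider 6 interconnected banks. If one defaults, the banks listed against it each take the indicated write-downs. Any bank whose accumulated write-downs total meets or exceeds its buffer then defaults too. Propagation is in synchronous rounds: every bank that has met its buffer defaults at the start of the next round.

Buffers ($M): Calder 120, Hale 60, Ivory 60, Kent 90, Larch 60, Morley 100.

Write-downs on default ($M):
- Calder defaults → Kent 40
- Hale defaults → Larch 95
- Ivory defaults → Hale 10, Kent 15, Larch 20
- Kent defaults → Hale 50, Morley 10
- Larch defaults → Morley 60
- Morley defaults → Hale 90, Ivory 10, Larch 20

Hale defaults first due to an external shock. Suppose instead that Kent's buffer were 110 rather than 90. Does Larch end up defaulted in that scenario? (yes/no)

yes

With Kent's buffer at 110:
Round 1 — Hale defaults (initial).
  Larch: +95 → 95 ≥ 60
Round 2 — Larch defaults.
  Morley: +60 → 60 < 100
No further defaults.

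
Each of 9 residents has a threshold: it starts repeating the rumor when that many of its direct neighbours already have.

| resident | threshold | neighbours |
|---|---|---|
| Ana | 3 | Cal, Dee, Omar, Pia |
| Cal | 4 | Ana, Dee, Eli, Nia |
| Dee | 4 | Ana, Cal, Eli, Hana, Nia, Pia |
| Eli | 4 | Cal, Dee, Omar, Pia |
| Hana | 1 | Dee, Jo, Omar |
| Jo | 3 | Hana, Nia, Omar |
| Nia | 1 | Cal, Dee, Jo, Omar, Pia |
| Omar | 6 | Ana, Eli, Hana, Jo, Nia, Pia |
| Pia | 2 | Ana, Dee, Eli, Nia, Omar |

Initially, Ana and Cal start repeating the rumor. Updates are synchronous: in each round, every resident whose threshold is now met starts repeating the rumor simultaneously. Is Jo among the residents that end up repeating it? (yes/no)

no

Round 1 — Ana, Cal start repeating the rumor (initial).
Round 2 — checking thresholds:
  Dee: 2 of 6 neighbours < 4, holds.
  Eli: 1 of 4 neighbours < 4, holds.
  Nia: 1 of 5 neighbours ≥ 1, starts repeating the rumor.
  Omar: 1 of 6 neighbours < 6, holds.
  Pia: 1 of 5 neighbours < 2, holds.
Round 3 — checking thresholds:
  Dee: 3 of 6 neighbours < 4, holds.
  Eli: 1 of 4 neighbours < 4, holds.
  Jo: 1 of 3 neighbours < 3, holds.
  Omar: 2 of 6 neighbours < 6, holds.
  Pia: 2 of 5 neighbours ≥ 2, starts repeating the rumor.
Round 4 — checking thresholds:
  Dee: 4 of 6 neighbours ≥ 4, starts repeating the rumor.
  Eli: 2 of 4 neighbours < 4, holds.
  Jo: 1 of 3 neighbours < 3, holds.
  Omar: 3 of 6 neighbours < 6, holds.
Round 5 — checking thresholds:
  Eli: 3 of 4 neighbours < 4, holds.
  Hana: 1 of 3 neighbours ≥ 1, starts repeating the rumor.
  Jo: 1 of 3 neighbours < 3, holds.
  Omar: 3 of 6 neighbours < 6, holds.
Round 6 — no new spreads; cascade stops.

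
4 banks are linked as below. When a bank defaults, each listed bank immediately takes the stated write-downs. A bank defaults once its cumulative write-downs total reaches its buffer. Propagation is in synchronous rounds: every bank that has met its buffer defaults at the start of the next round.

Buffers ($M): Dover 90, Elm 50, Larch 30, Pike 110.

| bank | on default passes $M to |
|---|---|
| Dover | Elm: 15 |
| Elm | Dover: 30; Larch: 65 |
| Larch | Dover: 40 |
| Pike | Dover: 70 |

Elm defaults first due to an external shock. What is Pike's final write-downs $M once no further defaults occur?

0

Round 1 — Elm defaults (initial).
  Dover: +30 → 30 < 90
  Larch: +65 → 65 ≥ 30
Round 2 — Larch defaults.
  Dover: +40 → 70 < 90
No further defaults.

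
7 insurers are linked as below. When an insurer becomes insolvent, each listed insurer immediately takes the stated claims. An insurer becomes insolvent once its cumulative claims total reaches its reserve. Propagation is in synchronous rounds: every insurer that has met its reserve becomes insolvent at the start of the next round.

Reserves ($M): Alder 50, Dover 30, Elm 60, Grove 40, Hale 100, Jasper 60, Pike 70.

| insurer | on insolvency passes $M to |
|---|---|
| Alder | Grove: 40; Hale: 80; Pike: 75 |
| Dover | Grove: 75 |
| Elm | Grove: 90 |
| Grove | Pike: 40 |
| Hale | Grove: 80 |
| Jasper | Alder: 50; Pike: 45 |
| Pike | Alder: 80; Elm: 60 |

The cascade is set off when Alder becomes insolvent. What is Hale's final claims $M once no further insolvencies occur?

Round 1 — Alder becomes insolvent (initial).
  Grove: +40 → 40 ≥ 40
  Hale: +80 → 80 < 100
  Pike: +75 → 75 ≥ 70
Round 2 — Grove, Pike become insolvent.
  Elm: +60 → 60 ≥ 60
Round 3 — Elm becomes insolvent.
No further insolvencies.

80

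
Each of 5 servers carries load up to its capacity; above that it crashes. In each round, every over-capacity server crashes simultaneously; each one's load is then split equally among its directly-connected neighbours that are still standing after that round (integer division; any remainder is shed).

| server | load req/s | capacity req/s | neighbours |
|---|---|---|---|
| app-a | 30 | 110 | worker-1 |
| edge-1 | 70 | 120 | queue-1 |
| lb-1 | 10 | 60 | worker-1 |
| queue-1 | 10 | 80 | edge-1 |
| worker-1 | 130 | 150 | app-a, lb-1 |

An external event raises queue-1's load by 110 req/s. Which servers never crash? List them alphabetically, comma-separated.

app-a, lb-1, worker-1

Round 1 — queue-1 at 120 > 80. queue-1 crashes.
  queue-1 sheds 120 req/s to edge-1: 120 each.
    edge-1: 70+120 = 190 > 120
Round 2 — edge-1 crashes.
  edge-1 sheds 190 req/s: no online neighbours, lost.
No further crashes.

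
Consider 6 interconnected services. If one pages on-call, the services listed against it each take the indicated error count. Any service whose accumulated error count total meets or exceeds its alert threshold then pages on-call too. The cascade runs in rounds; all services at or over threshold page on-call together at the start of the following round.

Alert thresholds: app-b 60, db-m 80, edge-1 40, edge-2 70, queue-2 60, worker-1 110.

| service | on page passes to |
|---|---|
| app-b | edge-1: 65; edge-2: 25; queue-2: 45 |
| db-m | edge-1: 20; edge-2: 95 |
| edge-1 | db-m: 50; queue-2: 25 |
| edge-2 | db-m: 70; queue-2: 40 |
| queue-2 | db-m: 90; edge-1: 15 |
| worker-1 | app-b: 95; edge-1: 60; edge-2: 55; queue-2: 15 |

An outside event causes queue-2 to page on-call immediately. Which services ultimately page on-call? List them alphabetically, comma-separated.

db-m, edge-2, queue-2

Round 1 — queue-2 pages on-call (initial).
  db-m: +90 → 90 ≥ 80
  edge-1: +15 → 15 < 40
Round 2 — db-m pages on-call.
  edge-1: +20 → 35 < 40
  edge-2: +95 → 95 ≥ 70
Round 3 — edge-2 pages on-call.
No further pages.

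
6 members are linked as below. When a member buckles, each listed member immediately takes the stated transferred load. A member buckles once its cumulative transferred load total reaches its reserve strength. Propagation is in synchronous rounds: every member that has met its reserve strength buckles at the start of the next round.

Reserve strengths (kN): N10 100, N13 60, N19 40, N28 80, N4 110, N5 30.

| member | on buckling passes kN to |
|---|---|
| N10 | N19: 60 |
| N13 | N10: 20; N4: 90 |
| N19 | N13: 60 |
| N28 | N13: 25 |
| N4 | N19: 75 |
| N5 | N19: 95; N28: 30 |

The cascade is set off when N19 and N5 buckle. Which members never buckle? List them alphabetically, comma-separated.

N10, N28, N4

Round 1 — N19, N5 buckle (initial).
  N13: +60 → 60 ≥ 60
  N28: +30 → 30 < 80
Round 2 — N13 buckles.
  N10: +20 → 20 < 100
  N4: +90 → 90 < 110
No further bucklings.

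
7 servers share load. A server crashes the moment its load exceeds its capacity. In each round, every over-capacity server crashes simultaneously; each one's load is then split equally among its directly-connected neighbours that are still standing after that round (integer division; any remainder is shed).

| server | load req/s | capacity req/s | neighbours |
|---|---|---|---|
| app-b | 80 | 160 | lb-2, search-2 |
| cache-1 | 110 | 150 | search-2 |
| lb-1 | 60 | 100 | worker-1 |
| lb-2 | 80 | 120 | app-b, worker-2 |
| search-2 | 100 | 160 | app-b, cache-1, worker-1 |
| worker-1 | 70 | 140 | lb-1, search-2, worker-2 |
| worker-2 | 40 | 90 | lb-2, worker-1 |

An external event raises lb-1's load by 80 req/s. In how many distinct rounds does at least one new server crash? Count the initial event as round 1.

4

Round 1 — lb-1 at 140 > 100. lb-1 crashes.
  lb-1 sheds 140 req/s to worker-1: 140 each.
    worker-1: 70+140 = 210 > 140
Round 2 — worker-1 crashes.
  worker-1 sheds 210 req/s to search-2, worker-2: 105 each.
    search-2: 100+105 = 205 > 160
    worker-2: 40+105 = 145 > 90
Round 3 — search-2, worker-2 crash.
  search-2 sheds 205 req/s to app-b, cache-1: 102 each (1 lost).
    app-b: 80+102 = 182 > 160
    cache-1: 110+102 = 212 > 150
  worker-2 sheds 145 req/s to lb-2: 145 each.
    lb-2: 80+145 = 225 > 120
Round 4 — app-b, cache-1, lb-2 crash.
  app-b sheds 182 req/s: no online neighbours, lost.
  cache-1 sheds 212 req/s: no online neighbours, lost.
  lb-2 sheds 225 req/s: no online neighbours, lost.
No further crashes.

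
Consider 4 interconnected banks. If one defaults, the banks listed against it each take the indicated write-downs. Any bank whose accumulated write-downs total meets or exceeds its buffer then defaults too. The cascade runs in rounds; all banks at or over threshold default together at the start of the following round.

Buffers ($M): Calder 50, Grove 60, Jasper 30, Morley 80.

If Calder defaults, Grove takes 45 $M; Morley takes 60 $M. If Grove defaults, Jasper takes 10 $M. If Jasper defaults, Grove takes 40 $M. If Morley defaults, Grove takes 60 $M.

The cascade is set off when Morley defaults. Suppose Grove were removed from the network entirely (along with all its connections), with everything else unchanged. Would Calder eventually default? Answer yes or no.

With Grove removed:
Round 1 — Morley defaults (initial).
No further defaults.

no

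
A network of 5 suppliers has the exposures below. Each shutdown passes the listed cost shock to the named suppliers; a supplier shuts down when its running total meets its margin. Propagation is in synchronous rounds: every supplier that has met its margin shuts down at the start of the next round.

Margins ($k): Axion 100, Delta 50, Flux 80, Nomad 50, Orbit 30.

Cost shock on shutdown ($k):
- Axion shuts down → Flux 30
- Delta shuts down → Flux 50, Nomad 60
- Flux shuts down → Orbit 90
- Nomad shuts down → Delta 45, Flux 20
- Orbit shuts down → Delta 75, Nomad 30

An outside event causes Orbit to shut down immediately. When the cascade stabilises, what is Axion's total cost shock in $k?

0

Round 1 — Orbit shuts down (initial).
  Delta: +75 → 75 ≥ 50
  Nomad: +30 → 30 < 50
Round 2 — Delta shuts down.
  Flux: +50 → 50 < 80
  Nomad: +60 → 90 ≥ 50
Round 3 — Nomad shuts down.
  Flux: +20 → 70 < 80
No further shutdowns.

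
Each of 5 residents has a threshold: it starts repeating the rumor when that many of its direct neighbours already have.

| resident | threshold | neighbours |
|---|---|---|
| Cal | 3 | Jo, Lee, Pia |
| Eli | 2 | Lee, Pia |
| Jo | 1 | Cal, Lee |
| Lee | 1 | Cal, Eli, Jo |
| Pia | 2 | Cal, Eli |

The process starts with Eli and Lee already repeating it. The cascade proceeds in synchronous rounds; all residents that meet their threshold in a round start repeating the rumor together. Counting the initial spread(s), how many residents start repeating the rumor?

Round 1 — Eli, Lee start repeating the rumor (initial).
Round 2 — checking thresholds:
  Cal: 1 of 3 neighbours < 3, not yet.
  Jo: 1 of 2 neighbours ≥ 1, starts repeating the rumor.
  Pia: 1 of 2 neighbours < 2, not yet.
Round 3 — no new spreads; cascade stops.

3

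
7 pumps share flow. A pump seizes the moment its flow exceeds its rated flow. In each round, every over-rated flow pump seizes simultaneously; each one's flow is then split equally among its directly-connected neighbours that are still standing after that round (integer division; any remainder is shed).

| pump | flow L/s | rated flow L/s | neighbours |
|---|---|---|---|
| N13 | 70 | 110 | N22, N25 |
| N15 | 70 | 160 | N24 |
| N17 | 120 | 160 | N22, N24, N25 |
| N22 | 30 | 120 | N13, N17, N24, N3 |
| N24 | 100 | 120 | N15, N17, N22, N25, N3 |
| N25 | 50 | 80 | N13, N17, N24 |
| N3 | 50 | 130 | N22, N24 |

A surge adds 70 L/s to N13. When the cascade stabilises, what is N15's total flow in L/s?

Round 1 — N13 at 140 > 110. N13 seizes.
  N13 sheds 140 L/s to N22, N25: 70 each.
    N22: 30+70 = 100 ≤ 120
    N25: 50+70 = 120 > 80
Round 2 — N25 seizes.
  N25 sheds 120 L/s to N17, N24: 60 each.
    N17: 120+60 = 180 > 160
    N24: 100+60 = 160 > 120
Round 3 — N17, N24 seize.
  N17 sheds 180 L/s to N22: 180 each.
    N22: 100+180 = 280 > 120
  N24 sheds 160 L/s to N15, N22, N3: 53 each (1 lost).
    N15: 70+53 = 123 ≤ 160
    N22: 280+53 = 333 > 120
    N3: 50+53 = 103 ≤ 130
Round 4 — N22 seizes.
  N22 sheds 333 L/s to N3: 333 each.
    N3: 103+333 = 436 > 130
Round 5 — N3 seizes.
  N3 sheds 436 L/s: no online neighbours, lost.
No further seizures.

123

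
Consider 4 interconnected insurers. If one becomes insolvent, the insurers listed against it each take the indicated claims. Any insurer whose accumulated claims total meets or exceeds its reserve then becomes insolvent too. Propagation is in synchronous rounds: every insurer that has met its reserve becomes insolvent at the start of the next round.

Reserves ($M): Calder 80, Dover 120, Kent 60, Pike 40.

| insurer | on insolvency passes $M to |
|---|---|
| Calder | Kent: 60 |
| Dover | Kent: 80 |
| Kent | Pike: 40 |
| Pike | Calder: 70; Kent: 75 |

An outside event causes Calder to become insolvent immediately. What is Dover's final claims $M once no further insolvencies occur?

Round 1 — Calder becomes insolvent (initial).
  Kent: +60 → 60 ≥ 60
Round 2 — Kent becomes insolvent.
  Pike: +40 → 40 ≥ 40
Round 3 — Pike becomes insolvent.
No further insolvencies.

0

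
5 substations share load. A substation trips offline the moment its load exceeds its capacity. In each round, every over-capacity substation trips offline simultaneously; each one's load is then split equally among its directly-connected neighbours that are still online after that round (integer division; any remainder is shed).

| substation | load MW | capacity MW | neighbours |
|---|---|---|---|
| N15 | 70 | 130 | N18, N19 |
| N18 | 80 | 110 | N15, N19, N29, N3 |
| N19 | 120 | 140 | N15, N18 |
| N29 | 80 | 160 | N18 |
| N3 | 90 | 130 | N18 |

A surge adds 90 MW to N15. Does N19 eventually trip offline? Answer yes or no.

yes

Round 1 — N15 at 160 > 130. N15 trips offline.
  N15 sheds 160 MW to N18, N19: 80 each.
    N18: 80+80 = 160 > 110
    N19: 120+80 = 200 > 140
Round 2 — N18, N19 trip offline.
  N18 sheds 160 MW to N29, N3: 80 each.
    N29: 80+80 = 160 ≤ 160
    N3: 90+80 = 170 > 130
  N19 sheds 200 MW: no online neighbours, lost.
Round 3 — N3 trips offline.
  N3 sheds 170 MW: no online neighbours, lost.
No further trips.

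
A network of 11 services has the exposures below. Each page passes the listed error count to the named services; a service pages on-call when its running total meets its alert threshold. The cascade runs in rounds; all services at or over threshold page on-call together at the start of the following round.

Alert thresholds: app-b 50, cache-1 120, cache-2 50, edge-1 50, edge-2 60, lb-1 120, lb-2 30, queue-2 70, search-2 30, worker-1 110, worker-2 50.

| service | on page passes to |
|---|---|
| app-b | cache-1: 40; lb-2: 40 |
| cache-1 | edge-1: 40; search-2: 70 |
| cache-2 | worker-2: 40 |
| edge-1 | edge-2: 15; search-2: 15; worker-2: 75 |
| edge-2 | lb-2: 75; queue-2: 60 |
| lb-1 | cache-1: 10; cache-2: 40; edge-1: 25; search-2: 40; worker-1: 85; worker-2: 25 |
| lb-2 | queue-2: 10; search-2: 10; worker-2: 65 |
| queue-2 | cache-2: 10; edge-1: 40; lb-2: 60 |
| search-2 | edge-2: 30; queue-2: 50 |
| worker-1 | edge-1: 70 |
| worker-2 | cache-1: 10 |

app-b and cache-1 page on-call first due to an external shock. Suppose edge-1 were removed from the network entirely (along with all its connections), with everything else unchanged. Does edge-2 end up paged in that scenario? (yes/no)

no

With edge-1 removed:
Round 1 — app-b, cache-1 page on-call (initial).
  lb-2: +40 → 40 ≥ 30
  search-2: +70 → 70 ≥ 30
Round 2 — lb-2, search-2 page on-call.
  edge-2: +30 → 30 < 60
  queue-2: +10+50 → 60 < 70
  worker-2: +65 → 65 ≥ 50
Round 3 — worker-2 pages on-call.
No further pages.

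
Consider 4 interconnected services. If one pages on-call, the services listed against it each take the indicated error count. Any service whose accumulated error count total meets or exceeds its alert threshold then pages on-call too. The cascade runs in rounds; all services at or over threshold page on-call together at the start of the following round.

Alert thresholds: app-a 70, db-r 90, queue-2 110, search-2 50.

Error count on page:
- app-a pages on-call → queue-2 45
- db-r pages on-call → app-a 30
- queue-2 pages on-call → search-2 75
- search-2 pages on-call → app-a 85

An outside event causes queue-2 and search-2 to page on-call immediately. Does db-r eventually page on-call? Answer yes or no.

no

Round 1 — queue-2, search-2 page on-call (initial).
  app-a: +85 → 85 ≥ 70
Round 2 — app-a pages on-call.
No further pages.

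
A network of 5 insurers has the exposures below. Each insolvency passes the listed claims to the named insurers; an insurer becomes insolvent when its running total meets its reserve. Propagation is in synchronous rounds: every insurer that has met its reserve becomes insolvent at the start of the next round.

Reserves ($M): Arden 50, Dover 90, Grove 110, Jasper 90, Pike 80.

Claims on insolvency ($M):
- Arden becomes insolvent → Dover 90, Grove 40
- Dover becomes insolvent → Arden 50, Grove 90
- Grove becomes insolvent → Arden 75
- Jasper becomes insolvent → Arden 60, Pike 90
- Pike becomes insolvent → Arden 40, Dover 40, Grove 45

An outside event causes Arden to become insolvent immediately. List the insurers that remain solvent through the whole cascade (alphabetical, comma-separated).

Jasper, Pike

Round 1 — Arden becomes insolvent (initial).
  Dover: +90 → 90 ≥ 90
  Grove: +40 → 40 < 110
Round 2 — Dover becomes insolvent.
  Grove: +90 → 130 ≥ 110
Round 3 — Grove becomes insolvent.
No further insolvencies.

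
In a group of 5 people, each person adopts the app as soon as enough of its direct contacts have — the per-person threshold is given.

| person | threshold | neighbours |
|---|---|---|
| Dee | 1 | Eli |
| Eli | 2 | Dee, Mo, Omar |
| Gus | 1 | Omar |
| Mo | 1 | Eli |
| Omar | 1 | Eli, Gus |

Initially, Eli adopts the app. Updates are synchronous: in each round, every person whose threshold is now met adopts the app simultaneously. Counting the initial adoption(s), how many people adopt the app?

Round 1 — Eli adopts the app (initial).
Round 2 — checking thresholds:
  Dee: 1 of 1 neighbours ≥ 1, adopts the app.
  Mo: 1 of 1 neighbours ≥ 1, adopts the app.
  Omar: 1 of 2 neighbours ≥ 1, adopts the app.
Round 3 — checking thresholds:
  Gus: 1 of 1 neighbours ≥ 1, adopts the app.
Round 4 — no new adoptions; cascade stops.

5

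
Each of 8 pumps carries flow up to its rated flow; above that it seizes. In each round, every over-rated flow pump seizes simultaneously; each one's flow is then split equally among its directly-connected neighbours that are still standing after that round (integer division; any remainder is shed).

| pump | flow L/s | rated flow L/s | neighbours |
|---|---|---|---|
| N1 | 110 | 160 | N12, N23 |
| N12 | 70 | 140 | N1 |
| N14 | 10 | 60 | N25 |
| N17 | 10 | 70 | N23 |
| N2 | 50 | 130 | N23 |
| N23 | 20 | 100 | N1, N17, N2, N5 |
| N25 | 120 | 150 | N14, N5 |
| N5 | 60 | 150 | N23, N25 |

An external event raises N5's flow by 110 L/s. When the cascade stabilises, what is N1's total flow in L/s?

Round 1 — N5 at 170 > 150. N5 seizes.
  N5 sheds 170 L/s to N23, N25: 85 each.
    N23: 20+85 = 105 > 100
    N25: 120+85 = 205 > 150
Round 2 — N23, N25 seize.
  N23 sheds 105 L/s to N1, N17, N2: 35 each.
    N1: 110+35 = 145 ≤ 160
    N17: 10+35 = 45 ≤ 70
    N2: 50+35 = 85 ≤ 130
  N25 sheds 205 L/s to N14: 205 each.
    N14: 10+205 = 215 > 60
Round 3 — N14 seizes.
  N14 sheds 215 L/s: no online neighbours, lost.
No further seizures.

145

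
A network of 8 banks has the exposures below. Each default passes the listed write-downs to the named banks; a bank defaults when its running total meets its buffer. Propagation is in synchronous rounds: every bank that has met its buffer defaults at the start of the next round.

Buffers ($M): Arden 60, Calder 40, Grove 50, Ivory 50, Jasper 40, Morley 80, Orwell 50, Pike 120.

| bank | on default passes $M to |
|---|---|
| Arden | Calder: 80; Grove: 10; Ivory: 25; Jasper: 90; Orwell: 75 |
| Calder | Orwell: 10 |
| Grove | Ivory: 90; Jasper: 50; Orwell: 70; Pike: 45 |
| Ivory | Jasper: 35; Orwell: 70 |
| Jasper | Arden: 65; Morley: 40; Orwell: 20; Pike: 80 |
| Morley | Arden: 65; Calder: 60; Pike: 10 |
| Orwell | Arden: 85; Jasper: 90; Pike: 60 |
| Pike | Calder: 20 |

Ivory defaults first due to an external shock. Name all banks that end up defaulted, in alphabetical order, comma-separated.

Arden, Calder, Ivory, Jasper, Orwell, Pike

Round 1 — Ivory defaults (initial).
  Jasper: +35 → 35 < 40
  Orwell: +70 → 70 ≥ 50
Round 2 — Orwell defaults.
  Arden: +85 → 85 ≥ 60
  Jasper: +90 → 125 ≥ 40
  Pike: +60 → 60 < 120
Round 3 — Arden, Jasper default.
  Calder: +80 → 80 ≥ 40
  Grove: +10 → 10 < 50
  Morley: +40 → 40 < 80
  Pike: +80 → 140 ≥ 120
Round 4 — Calder, Pike default.
No further defaults.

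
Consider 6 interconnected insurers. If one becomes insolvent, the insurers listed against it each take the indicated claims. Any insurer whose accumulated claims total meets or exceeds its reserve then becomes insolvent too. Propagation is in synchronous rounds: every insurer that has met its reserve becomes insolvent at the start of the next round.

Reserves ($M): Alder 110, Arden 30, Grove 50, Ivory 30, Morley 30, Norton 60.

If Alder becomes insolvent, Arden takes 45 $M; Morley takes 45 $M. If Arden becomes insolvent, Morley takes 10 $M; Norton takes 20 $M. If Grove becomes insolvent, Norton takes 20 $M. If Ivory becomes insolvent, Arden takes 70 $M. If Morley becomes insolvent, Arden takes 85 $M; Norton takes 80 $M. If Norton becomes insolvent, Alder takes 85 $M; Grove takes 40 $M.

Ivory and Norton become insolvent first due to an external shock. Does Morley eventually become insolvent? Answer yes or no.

no

Round 1 — Ivory, Norton become insolvent (initial).
  Alder: +85 → 85 < 110
  Arden: +70 → 70 ≥ 30
  Grove: +40 → 40 < 50
Round 2 — Arden becomes insolvent.
  Morley: +10 → 10 < 30
No further insolvencies.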